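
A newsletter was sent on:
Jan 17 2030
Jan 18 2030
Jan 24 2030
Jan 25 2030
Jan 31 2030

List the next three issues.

Feb 1 2030, Feb 7 2030, Feb 8 2030

Gaps: 1, 6, 1, 6 days — not constant, but cyclic with period 2.
The events fall on every Thursday and Friday.
The following Friday is Feb 1 2030.
Next Thursday: Feb 7 2030.
The following Friday is Feb 8 2030.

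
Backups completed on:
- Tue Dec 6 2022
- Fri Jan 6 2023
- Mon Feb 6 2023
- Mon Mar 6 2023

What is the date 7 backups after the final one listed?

Fri Oct 6 2023

Each date is the 6th; the gaps (31, 31, 28) track the month lengths.
The rule is the 6th of each month.
April 2023: Thu Apr 6 2023.
Next: May 2023 → Sat May 6 2023.
Next: June 2023 → Tue Jun 6 2023.
July 2023: Thu Jul 6 2023.
Next: August 2023 → Sun Aug 6 2023.
September 2023: Wed Sep 6 2023.
October 2023: Fri Oct 6 2023.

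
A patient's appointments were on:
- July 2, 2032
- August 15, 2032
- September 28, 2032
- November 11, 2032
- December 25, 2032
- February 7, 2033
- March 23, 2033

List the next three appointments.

May 6, 2033; June 19, 2033; August 2, 2033

The spacing is 44, 44, 44, 44, 44, 44 days — always 44 days.
March 23, 2033 + 44 days = May 6, 2033.
May 6, 2033 + 44 days = June 19, 2033.
June 19, 2033 + 44 days = August 2, 2033.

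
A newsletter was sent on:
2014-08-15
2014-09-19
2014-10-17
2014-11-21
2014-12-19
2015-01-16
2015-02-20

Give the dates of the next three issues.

2015-03-20, 2015-04-17, 2015-05-15

All dates are Fridays, 35, 28, 35, 28, 28, 35 days apart.
Specifically, the 3rd Friday of each month.
March 2015 — 3rd Friday is 2015-03-20.
3rd Friday of April 2015: 2015-04-17.
3rd Friday of May 2015: 2015-05-15.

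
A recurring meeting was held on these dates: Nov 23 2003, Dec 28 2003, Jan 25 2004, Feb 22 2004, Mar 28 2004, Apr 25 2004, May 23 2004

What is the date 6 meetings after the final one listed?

These are Sundays at 28- or 35-day spacing (35, 28, 28, 35, 28, 28).
The pattern: 4th Sunday of the month.
4th Sunday of June 2004: Jun 27 2004.
4th Sunday of July 2004: Jul 25 2004.
August 2004 — 4th Sunday is Aug 22 2004.
September 2004 — 4th Sunday is Sep 26 2004.
4th Sunday of October 2004: Oct 24 2004.
4th Sunday of November 2004: Nov 28 2004.

Nov 28 2004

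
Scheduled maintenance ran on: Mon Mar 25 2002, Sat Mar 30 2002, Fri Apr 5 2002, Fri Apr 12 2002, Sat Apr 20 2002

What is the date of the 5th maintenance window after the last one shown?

Intervals are 5, 6, 7, 8 days — an arithmetic progression with common difference 1.
Next gap: 9 days. Sat Apr 20 2002 + 9 days = Mon Apr 29 2002.
Next gap: 10 days. Mon Apr 29 2002 + 10 days = Thu May 9 2002.
Next gap: 11 days. Thu May 9 2002 + 11 days = Mon May 20 2002.
Next gap: 12 days. Mon May 20 2002 + 12 days = Sat Jun 1 2002.
Next gap: 13 days. Sat Jun 1 2002 + 13 days = Fri Jun 14 2002.

Fri Jun 14 2002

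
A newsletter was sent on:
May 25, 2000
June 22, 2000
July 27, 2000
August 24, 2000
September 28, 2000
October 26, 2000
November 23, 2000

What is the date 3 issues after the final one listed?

All dates are Thursdays, 28, 35, 28, 35, 28, 28 days apart.
Specifically, the 4th Thursday of each month.
4th Thursday of December 2000: December 28, 2000.
January 2001 — 4th Thursday is January 25, 2001.
4th Thursday of February 2001: February 22, 2001.

February 22, 2001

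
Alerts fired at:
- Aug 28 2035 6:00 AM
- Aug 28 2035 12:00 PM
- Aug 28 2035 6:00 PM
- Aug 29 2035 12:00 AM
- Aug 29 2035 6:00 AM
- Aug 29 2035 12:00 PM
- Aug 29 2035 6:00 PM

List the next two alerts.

Aug 30 2035 12:00 AM, Aug 30 2035 6:00 AM

The interval is a steady 6 hours (6, 6, 6, 6, 6, 6).
Aug 29 2035 6:00 PM + 6 h = Aug 30 2035 12:00 AM.
Aug 30 2035 12:00 AM + 6 h = Aug 30 2035 6:00 AM.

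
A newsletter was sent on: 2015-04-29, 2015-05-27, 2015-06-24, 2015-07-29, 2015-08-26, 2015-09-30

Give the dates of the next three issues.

All Wednesdays; the gaps (28, 28, 35, 28, 35) vary with month length.
This is the last Wednesday of each month.
October 2015 ends with Wednesday 2015-10-28.
Last Wednesday of November 2015: 2015-11-25.
Last Wednesday of December 2015: 2015-12-30.

2015-10-28, 2015-11-25, 2015-12-30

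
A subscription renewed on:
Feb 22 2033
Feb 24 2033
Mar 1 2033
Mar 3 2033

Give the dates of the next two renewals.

Gaps: 2, 5, 2 days — not constant, but cyclic with period 2.
The events fall on every Tuesday and Thursday.
Next Tuesday: Mar 8 2033.
Next Thursday: Mar 10 2033.

Mar 8 2033, Mar 10 2033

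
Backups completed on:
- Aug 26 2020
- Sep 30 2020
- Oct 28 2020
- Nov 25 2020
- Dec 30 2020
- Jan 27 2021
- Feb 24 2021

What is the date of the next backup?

Every date is a Wednesday; gaps 35, 28, 28, 35, 28, 28 days.
Each is the last Wednesday of its month (at least one falls on the 29th or later, ruling out '4th Wednesday').
March 2021 ends with Wednesday Mar 31 2021.

Mar 31 2021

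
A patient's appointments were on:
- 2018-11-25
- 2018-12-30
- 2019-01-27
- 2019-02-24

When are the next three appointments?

All Sundays; the gaps (35, 28, 28) vary with month length.
This is the last Sunday of each month.
Last Sunday of March 2019: 2019-03-31.
Last Sunday of April 2019: 2019-04-28.
Last Sunday of May 2019: 2019-05-26.

2019-03-31, 2019-04-28, 2019-05-26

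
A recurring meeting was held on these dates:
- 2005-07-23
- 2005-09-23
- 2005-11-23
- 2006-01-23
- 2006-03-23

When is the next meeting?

2006-05-23

Each date is the 23rd; the gaps (62, 61, 61, 59) track the month lengths.
The rule is the 23rd of every 2 months.
Next: May 2006 → 2006-05-23.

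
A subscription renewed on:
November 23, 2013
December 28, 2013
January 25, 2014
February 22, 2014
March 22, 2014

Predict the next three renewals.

April 26, 2014; May 24, 2014; June 28, 2014

These are Saturdays at 28- or 35-day spacing (35, 28, 28, 28).
The pattern: 4th Saturday of the month.
April 2014 — 4th Saturday is April 26, 2014.
May 2014 — 4th Saturday is May 24, 2014.
4th Saturday of June 2014: June 28, 2014.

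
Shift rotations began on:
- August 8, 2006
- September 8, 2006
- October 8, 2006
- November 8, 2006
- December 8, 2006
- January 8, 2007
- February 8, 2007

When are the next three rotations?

Each date is the 8th; the gaps (31, 30, 31, 30, 31, 31) track the month lengths.
The rule is the 8th of each month.
Next: March 2007 → March 8, 2007.
Next: April 2007 → April 8, 2007.
Next: May 2007 → May 8, 2007.

March 8, 2007; April 8, 2007; May 8, 2007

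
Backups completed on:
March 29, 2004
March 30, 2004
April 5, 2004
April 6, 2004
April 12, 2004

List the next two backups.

April 13, 2004; April 19, 2004

Every event lands on a Monday or Tuesday (gaps cycle 1, 6, 1, 6).
So the schedule is: every Monday and Tuesday.
The following Tuesday is April 13, 2004.
Next Monday: April 19, 2004.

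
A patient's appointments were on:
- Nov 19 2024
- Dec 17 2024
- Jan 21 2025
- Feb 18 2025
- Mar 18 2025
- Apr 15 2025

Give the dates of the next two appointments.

May 20 2025, Jun 17 2025

All dates are Tuesdays, 28, 35, 28, 28, 28 days apart.
Specifically, the 3rd Tuesday of each month.
3rd Tuesday of May 2025: May 20 2025.
3rd Tuesday of June 2025: Jun 17 2025.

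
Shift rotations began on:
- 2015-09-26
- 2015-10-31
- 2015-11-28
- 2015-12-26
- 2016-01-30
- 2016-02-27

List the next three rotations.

These are Saturdays with 35, 28, 28, 35, 28-day gaps.
Each is the final Saturday of its month — 2015-10-31 is past the 28th, so '4th Saturday' doesn't fit.
Last Saturday of March 2016: 2016-03-26.
April 2016 ends with Saturday 2016-04-30.
Last Saturday of May 2016: 2016-05-28.

2016-03-26, 2016-04-30, 2016-05-28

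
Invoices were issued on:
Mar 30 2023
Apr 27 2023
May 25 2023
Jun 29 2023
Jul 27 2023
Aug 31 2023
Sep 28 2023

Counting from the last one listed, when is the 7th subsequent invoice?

Apr 25 2024

All Thursdays; the gaps (28, 28, 35, 28, 35, 28) vary with month length.
This is the last Thursday of each month.
October 2023 ends with Thursday Oct 26 2023.
Last Thursday of November 2023: Nov 30 2023.
Last Thursday of December 2023: Dec 28 2023.
January 2024 ends with Thursday Jan 25 2024.
Last Thursday of February 2024: Feb 29 2024.
Last Thursday of March 2024: Mar 28 2024.
Last Thursday of April 2024: Apr 25 2024.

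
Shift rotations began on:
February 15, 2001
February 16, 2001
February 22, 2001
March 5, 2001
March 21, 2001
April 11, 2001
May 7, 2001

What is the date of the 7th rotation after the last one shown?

March 25, 2002

The spacing grows by 5 each time: 1, 6, 11, 16, 21, 26 days.
Next gap: 31 days. May 7, 2001 + 31 days = June 7, 2001.
Next gap: 36 days. June 7, 2001 + 36 days = July 13, 2001.
Next gap: 41 days. July 13, 2001 + 41 days = August 23, 2001.
Next gap: 46 days. August 23, 2001 + 46 days = October 8, 2001.
Next gap: 51 days. October 8, 2001 + 51 days = November 28, 2001.
Next gap: 56 days. November 28, 2001 + 56 days = January 23, 2002.
Next gap: 61 days. January 23, 2002 + 61 days = March 25, 2002.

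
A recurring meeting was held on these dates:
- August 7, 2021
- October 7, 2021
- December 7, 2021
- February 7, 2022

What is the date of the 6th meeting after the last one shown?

February 7, 2023

The day-of-month is always 7 (61, 61, 62 days between events).
So this recurs on the 7th of every 2 months.
April 2022: April 7, 2022.
June 2022: June 7, 2022.
August 2022: August 7, 2022.
Next: October 2022 → October 7, 2022.
December 2022: December 7, 2022.
Next: February 2023 → February 7, 2023.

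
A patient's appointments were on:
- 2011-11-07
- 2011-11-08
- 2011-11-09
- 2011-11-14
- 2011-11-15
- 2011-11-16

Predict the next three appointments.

2011-11-21, 2011-11-22, 2011-11-23

Every event lands on a Monday or Tuesday or Wednesday (gaps cycle 1, 1, 5, 1, 1).
So the schedule is: every Monday, Tuesday and Wednesday.
Next Monday: 2011-11-21.
The following Tuesday is 2011-11-22.
The following Wednesday is 2011-11-23.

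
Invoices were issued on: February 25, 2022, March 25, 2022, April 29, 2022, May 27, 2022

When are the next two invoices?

All Fridays; the gaps (28, 35, 28) vary with month length.
This is the last Friday of each month.
June 2022 ends with Friday June 24, 2022.
July 2022 ends with Friday July 29, 2022.

June 24, 2022; July 29, 2022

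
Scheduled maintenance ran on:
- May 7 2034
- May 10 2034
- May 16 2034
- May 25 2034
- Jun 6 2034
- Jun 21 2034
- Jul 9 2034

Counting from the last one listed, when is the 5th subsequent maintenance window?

Gaps: 3, 6, 9, 12, 15, 18 days — each gap is 3 larger than the previous one.
Next gap: 21 days. Jul 9 2034 + 21 days = Jul 30 2034.
Next gap: 24 days. Jul 30 2034 + 24 days = Aug 23 2034.
Next gap: 27 days. Aug 23 2034 + 27 days = Sep 19 2034.
Next gap: 30 days. Sep 19 2034 + 30 days = Oct 19 2034.
Next gap: 33 days. Oct 19 2034 + 33 days = Nov 21 2034.

Nov 21 2034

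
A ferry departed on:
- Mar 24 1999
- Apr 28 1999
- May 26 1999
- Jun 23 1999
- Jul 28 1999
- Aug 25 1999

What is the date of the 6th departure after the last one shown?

Feb 23 2000

These are Wednesdays at 28- or 35-day spacing (35, 28, 28, 35, 28).
The pattern: 4th Wednesday of the month.
September 1999 — 4th Wednesday is Sep 22 1999.
4th Wednesday of October 1999: Oct 27 1999.
4th Wednesday of November 1999: Nov 24 1999.
December 1999 — 4th Wednesday is Dec 22 1999.
4th Wednesday of January 2000: Jan 26 2000.
February 2000 — 4th Wednesday is Feb 23 2000.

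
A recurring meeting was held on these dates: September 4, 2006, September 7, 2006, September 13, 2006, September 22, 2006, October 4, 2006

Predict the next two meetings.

October 19, 2006; November 6, 2006

The spacing grows by 3 each time: 3, 6, 9, 12 days.
Next gap: 15 days. October 4, 2006 + 15 days = October 19, 2006.
Next gap: 18 days. October 19, 2006 + 18 days = November 6, 2006.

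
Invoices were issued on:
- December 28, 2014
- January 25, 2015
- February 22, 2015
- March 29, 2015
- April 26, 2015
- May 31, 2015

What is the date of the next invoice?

June 28, 2015

All Sundays; the gaps (28, 28, 35, 28, 35) vary with month length.
This is the last Sunday of each month.
June 2015 ends with Sunday June 28, 2015.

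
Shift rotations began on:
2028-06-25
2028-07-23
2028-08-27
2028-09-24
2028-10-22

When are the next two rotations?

All dates are Sundays, 28, 35, 28, 28 days apart.
Specifically, the 4th Sunday of each month.
4th Sunday of November 2028: 2028-11-26.
4th Sunday of December 2028: 2028-12-24.

2028-11-26, 2028-12-24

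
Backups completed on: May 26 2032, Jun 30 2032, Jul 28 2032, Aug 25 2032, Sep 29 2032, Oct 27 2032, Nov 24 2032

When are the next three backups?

Dec 29 2032, Jan 26 2033, Feb 23 2033

These are Wednesdays with 35, 28, 28, 35, 28, 28-day gaps.
Each is the final Wednesday of its month — Jun 30 2032 is past the 28th, so '4th Wednesday' doesn't fit.
Last Wednesday of December 2032: Dec 29 2032.
Last Wednesday of January 2033: Jan 26 2033.
Last Wednesday of February 2033: Feb 23 2033.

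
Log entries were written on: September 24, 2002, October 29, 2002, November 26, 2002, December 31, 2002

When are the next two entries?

These are Tuesdays with 35, 28, 35-day gaps.
Each is the final Tuesday of its month — October 29, 2002 is past the 28th, so '4th Tuesday' doesn't fit.
January 2003 ends with Tuesday January 28, 2003.
Last Tuesday of February 2003: February 25, 2003.

January 28, 2003; February 25, 2003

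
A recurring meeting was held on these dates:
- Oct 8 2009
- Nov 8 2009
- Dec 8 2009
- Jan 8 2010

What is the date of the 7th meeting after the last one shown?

Aug 8 2010

The day-of-month is always 8 (31, 30, 31 days between events).
So this recurs on the 8th of each month.
Next: February 2010 → Feb 8 2010.
Next: March 2010 → Mar 8 2010.
Next: April 2010 → Apr 8 2010.
Next: May 2010 → May 8 2010.
Next: June 2010 → Jun 8 2010.
Next: July 2010 → Jul 8 2010.
Next: August 2010 → Aug 8 2010.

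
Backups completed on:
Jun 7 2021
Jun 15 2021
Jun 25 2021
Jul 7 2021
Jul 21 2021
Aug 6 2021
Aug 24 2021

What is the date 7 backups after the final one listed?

Gaps: 8, 10, 12, 14, 16, 18 days — each gap is 2 larger than the previous one.
Next gap: 20 days. Aug 24 2021 + 20 days = Sep 13 2021.
Next gap: 22 days. Sep 13 2021 + 22 days = Oct 5 2021.
Next gap: 24 days. Oct 5 2021 + 24 days = Oct 29 2021.
Next gap: 26 days. Oct 29 2021 + 26 days = Nov 24 2021.
Next gap: 28 days. Nov 24 2021 + 28 days = Dec 22 2021.
Next gap: 30 days. Dec 22 2021 + 30 days = Jan 21 2022.
Next gap: 32 days. Jan 21 2022 + 32 days = Feb 22 2022.

Feb 22 2022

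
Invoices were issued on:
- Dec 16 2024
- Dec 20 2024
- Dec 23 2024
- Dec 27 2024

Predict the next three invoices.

Every event lands on a Monday or Friday (gaps cycle 4, 3, 4).
So the schedule is: every Monday and Friday.
The following Monday is Dec 30 2024.
The following Friday is Jan 3 2025.
The following Monday is Jan 6 2025.

Dec 30 2024, Jan 3 2025, Jan 6 2025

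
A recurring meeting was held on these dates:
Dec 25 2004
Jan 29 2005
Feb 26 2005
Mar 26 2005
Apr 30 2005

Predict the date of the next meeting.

May 28 2005

These are Saturdays with 35, 28, 28, 35-day gaps.
Each is the final Saturday of its month — Jan 29 2005 is past the 28th, so '4th Saturday' doesn't fit.
May 2005 ends with Saturday May 28 2005.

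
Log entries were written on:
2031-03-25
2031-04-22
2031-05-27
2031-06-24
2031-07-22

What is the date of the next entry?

2031-08-26

All dates are Tuesdays, 28, 35, 28, 28 days apart.
Specifically, the 4th Tuesday of each month.
4th Tuesday of August 2031: 2031-08-26.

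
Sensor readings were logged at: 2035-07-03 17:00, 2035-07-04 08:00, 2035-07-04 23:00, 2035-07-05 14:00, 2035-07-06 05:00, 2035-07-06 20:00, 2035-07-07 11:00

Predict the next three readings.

2035-07-08 02:00, 2035-07-08 17:00, 2035-07-09 08:00

The interval is a steady 15 hours (15, 15, 15, 15, 15, 15).
2035-07-07 11:00 + 15 h = 2035-07-08 02:00.
2035-07-08 02:00 + 15 h = 2035-07-08 17:00.
2035-07-08 17:00 + 15 h = 2035-07-09 08:00.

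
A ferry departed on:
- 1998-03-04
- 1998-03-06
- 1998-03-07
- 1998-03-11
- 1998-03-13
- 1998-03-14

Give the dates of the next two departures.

Every event lands on a Wednesday or Friday or Saturday (gaps cycle 2, 1, 4, 2, 1).
So the schedule is: every Wednesday, Friday and Saturday.
Next Wednesday: 1998-03-18.
The following Friday is 1998-03-20.

1998-03-18, 1998-03-20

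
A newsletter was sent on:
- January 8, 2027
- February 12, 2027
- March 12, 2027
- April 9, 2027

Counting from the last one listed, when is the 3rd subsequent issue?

Gaps: 35, 28, 28 days — a mix of 28 and 35. Every date is a Friday.
Each is the 2nd Friday of its month.
May 2027 — 2nd Friday is May 14, 2027.
June 2027 — 2nd Friday is June 11, 2027.
July 2027 — 2nd Friday is July 9, 2027.

July 9, 2027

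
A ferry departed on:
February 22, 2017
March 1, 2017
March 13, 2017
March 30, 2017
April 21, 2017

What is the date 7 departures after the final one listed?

Intervals are 7, 12, 17, 22 days — an arithmetic progression with common difference 5.
Next gap: 27 days. April 21, 2017 + 27 days = May 18, 2017.
Next gap: 32 days. May 18, 2017 + 32 days = June 19, 2017.
Next gap: 37 days. June 19, 2017 + 37 days = July 26, 2017.
Next gap: 42 days. July 26, 2017 + 42 days = September 6, 2017.
Next gap: 47 days. September 6, 2017 + 47 days = October 23, 2017.
Next gap: 52 days. October 23, 2017 + 52 days = December 14, 2017.
Next gap: 57 days. December 14, 2017 + 57 days = February 9, 2018.

February 9, 2018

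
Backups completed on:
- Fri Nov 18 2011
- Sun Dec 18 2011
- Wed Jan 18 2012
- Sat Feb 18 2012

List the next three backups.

Each date is the 18th; the gaps (30, 31, 31) track the month lengths.
The rule is the 18th of each month.
March 2012: Sun Mar 18 2012.
April 2012: Wed Apr 18 2012.
May 2012: Fri May 18 2012.

Sun Mar 18 2012, Wed Apr 18 2012, Fri May 18 2012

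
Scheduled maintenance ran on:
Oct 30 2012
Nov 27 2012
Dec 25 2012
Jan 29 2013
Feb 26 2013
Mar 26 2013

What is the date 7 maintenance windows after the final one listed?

These are Tuesdays with 28, 28, 35, 28, 28-day gaps.
Each is the final Tuesday of its month — Oct 30 2012 is past the 28th, so '4th Tuesday' doesn't fit.
April 2013 ends with Tuesday Apr 30 2013.
Last Tuesday of May 2013: May 28 2013.
June 2013 ends with Tuesday Jun 25 2013.
Last Tuesday of July 2013: Jul 30 2013.
Last Tuesday of August 2013: Aug 27 2013.
September 2013 ends with Tuesday Sep 24 2013.
Last Tuesday of October 2013: Oct 29 2013.

Oct 29 2013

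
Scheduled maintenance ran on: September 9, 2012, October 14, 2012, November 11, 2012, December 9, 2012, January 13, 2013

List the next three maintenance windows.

February 10, 2013; March 10, 2013; April 14, 2013

All dates are Sundays, 35, 28, 28, 35 days apart.
Specifically, the 2nd Sunday of each month.
February 2013 — 2nd Sunday is February 10, 2013.
2nd Sunday of March 2013: March 10, 2013.
April 2013 — 2nd Sunday is April 14, 2013.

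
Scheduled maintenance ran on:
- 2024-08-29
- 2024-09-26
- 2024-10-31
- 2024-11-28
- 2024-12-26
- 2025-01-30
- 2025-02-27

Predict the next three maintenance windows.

2025-03-27, 2025-04-24, 2025-05-29

Every date is a Thursday; gaps 28, 35, 28, 28, 35, 28 days.
Each is the last Thursday of its month (at least one falls on the 29th or later, ruling out '4th Thursday').
Last Thursday of March 2025: 2025-03-27.
April 2025 ends with Thursday 2025-04-24.
Last Thursday of May 2025: 2025-05-29.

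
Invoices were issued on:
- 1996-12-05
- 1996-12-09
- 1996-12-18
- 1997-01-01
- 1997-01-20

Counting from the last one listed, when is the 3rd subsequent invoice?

1997-04-17

The spacing grows by 5 each time: 4, 9, 14, 19 days.
Next gap: 24 days. 1997-01-20 + 24 days = 1997-02-13.
Next gap: 29 days. 1997-02-13 + 29 days = 1997-03-14.
Next gap: 34 days. 1997-03-14 + 34 days = 1997-04-17.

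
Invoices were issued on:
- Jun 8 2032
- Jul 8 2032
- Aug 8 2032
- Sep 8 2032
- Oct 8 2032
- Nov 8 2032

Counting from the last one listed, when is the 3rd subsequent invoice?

Feb 8 2033

Gaps: 30, 31, 31, 30, 31 days — not constant. Every event is on the 8th of the month.
Pattern: the 8th of each month.
December 2032: Dec 8 2032.
Next: January 2033 → Jan 8 2033.
Next: February 2033 → Feb 8 2033.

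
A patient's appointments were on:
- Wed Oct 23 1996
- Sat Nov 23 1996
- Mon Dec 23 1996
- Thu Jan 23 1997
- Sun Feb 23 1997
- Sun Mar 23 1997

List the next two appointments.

Wed Apr 23 1997, Fri May 23 1997

Each date is the 23rd; the gaps (31, 30, 31, 31, 28) track the month lengths.
The rule is the 23rd of each month.
April 1997: Wed Apr 23 1997.
Next: May 1997 → Fri May 23 1997.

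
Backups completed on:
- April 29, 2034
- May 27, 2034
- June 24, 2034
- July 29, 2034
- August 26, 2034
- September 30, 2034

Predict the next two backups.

October 28, 2034; November 25, 2034

Every date is a Saturday; gaps 28, 28, 35, 28, 35 days.
Each is the last Saturday of its month (at least one falls on the 29th or later, ruling out '4th Saturday').
October 2034 ends with Saturday October 28, 2034.
Last Saturday of November 2034: November 25, 2034.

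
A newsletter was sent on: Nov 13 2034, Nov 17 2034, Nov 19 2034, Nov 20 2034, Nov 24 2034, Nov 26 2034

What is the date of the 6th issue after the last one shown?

Every event lands on a Monday or Friday or Sunday (gaps cycle 4, 2, 1, 4, 2).
So the schedule is: every Monday, Friday and Sunday.
Next Monday: Nov 27 2034.
Next Friday: Dec 1 2034.
Next Sunday: Dec 3 2034.
Next Monday: Dec 4 2034.
Next Friday: Dec 8 2034.
Next Sunday: Dec 10 2034.

Dec 10 2034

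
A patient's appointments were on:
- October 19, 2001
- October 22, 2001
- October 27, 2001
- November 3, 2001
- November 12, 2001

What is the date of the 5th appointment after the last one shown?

January 26, 2002

The spacing grows by 2 each time: 3, 5, 7, 9 days.
Next gap: 11 days. November 12, 2001 + 11 days = November 23, 2001.
Next gap: 13 days. November 23, 2001 + 13 days = December 6, 2001.
Next gap: 15 days. December 6, 2001 + 15 days = December 21, 2001.
Next gap: 17 days. December 21, 2001 + 17 days = January 7, 2002.
Next gap: 19 days. January 7, 2002 + 19 days = January 26, 2002.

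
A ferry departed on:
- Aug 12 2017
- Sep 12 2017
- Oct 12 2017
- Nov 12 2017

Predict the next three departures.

The day-of-month is always 12 (31, 30, 31 days between events).
So this recurs on the 12th of each month.
Next: December 2017 → Dec 12 2017.
Next: January 2018 → Jan 12 2018.
February 2018: Feb 12 2018.

Dec 12 2017, Jan 12 2018, Feb 12 2018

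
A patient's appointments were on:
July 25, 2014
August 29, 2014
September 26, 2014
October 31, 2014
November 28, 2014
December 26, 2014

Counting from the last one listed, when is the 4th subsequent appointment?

These are Fridays with 35, 28, 35, 28, 28-day gaps.
Each is the final Friday of its month — August 29, 2014 is past the 28th, so '4th Friday' doesn't fit.
Last Friday of January 2015: January 30, 2015.
Last Friday of February 2015: February 27, 2015.
March 2015 ends with Friday March 27, 2015.
April 2015 ends with Friday April 24, 2015.

April 24, 2015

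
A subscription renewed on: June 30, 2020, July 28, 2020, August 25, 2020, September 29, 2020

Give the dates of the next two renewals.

October 27, 2020; November 24, 2020

All Tuesdays; the gaps (28, 28, 35) vary with month length.
This is the last Tuesday of each month.
Last Tuesday of October 2020: October 27, 2020.
November 2020 ends with Tuesday November 24, 2020.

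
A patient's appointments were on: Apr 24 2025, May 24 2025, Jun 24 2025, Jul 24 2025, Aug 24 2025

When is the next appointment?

Each date is the 24th; the gaps (30, 31, 30, 31) track the month lengths.
The rule is the 24th of each month.
Next: September 2025 → Sep 24 2025.

Sep 24 2025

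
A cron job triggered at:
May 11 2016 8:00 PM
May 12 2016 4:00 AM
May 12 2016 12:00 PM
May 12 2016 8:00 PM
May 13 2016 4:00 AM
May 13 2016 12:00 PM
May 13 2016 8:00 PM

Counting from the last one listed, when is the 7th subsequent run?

Spacing: 8, 8, 8, 8, 8, 8 h — constant 8 h.
May 13 2016 8:00 PM + 8 h = May 14 2016 4:00 AM.
May 14 2016 4:00 AM + 8 h = May 14 2016 12:00 PM.
May 14 2016 12:00 PM + 8 h = May 14 2016 8:00 PM.
May 14 2016 8:00 PM + 8 h = May 15 2016 4:00 AM.
May 15 2016 4:00 AM + 8 h = May 15 2016 12:00 PM.
May 15 2016 12:00 PM + 8 h = May 15 2016 8:00 PM.
May 15 2016 8:00 PM + 8 h = May 16 2016 4:00 AM.

May 16 2016 4:00 AM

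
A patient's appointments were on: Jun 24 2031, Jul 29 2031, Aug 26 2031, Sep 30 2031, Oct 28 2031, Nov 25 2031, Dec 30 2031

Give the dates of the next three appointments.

Jan 27 2032, Feb 24 2032, Mar 30 2032

These are Tuesdays with 35, 28, 35, 28, 28, 35-day gaps.
Each is the final Tuesday of its month — Jul 29 2031 is past the 28th, so '4th Tuesday' doesn't fit.
January 2032 ends with Tuesday Jan 27 2032.
Last Tuesday of February 2032: Feb 24 2032.
March 2032 ends with Tuesday Mar 30 2032.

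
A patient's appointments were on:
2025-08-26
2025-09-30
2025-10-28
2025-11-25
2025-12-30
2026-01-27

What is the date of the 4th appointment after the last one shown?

2026-05-26

All Tuesdays; the gaps (35, 28, 28, 35, 28) vary with month length.
This is the last Tuesday of each month.
February 2026 ends with Tuesday 2026-02-24.
March 2026 ends with Tuesday 2026-03-31.
April 2026 ends with Tuesday 2026-04-28.
May 2026 ends with Tuesday 2026-05-26.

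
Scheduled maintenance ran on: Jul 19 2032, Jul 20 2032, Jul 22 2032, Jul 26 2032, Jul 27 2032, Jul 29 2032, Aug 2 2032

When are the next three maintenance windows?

Aug 3 2032, Aug 5 2032, Aug 9 2032

Gaps: 1, 2, 4, 1, 2, 4 days — not constant, but cyclic with period 3.
The events fall on every Monday, Tuesday and Thursday.
The following Tuesday is Aug 3 2032.
The following Thursday is Aug 5 2032.
Next Monday: Aug 9 2032.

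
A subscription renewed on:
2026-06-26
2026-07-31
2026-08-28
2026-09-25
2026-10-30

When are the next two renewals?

All Fridays; the gaps (35, 28, 28, 35) vary with month length.
This is the last Friday of each month.
November 2026 ends with Friday 2026-11-27.
Last Friday of December 2026: 2026-12-25.

2026-11-27, 2026-12-25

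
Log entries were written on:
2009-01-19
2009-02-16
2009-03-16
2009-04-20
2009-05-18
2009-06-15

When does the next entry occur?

These are Mondays at 28- or 35-day spacing (28, 28, 35, 28, 28).
The pattern: 3rd Monday of the month.
July 2009 — 3rd Monday is 2009-07-20.

2009-07-20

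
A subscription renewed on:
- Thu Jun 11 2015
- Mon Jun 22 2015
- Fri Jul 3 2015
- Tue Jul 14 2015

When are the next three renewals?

Sat Jul 25 2015, Wed Aug 5 2015, Sun Aug 16 2015

The spacing is 11, 11, 11 days — always 11 days.
Tue Jul 14 2015 + 11 days = Sat Jul 25 2015.
Sat Jul 25 2015 + 11 days = Wed Aug 5 2015.
Wed Aug 5 2015 + 11 days = Sun Aug 16 2015.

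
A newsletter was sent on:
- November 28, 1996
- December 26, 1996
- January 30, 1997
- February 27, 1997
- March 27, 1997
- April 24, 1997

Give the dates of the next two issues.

All Thursdays; the gaps (28, 35, 28, 28, 28) vary with month length.
This is the last Thursday of each month.
May 1997 ends with Thursday May 29, 1997.
Last Thursday of June 1997: June 26, 1997.

May 29, 1997; June 26, 1997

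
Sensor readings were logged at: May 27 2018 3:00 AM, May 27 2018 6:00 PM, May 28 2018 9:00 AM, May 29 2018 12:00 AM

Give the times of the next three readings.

May 29 2018 3:00 PM, May 30 2018 6:00 AM, May 30 2018 9:00 PM

Gaps: 15, 15, 15 hours — each event is 15 hours after the previous one.
May 29 2018 12:00 AM + 15 h = May 29 2018 3:00 PM.
May 29 2018 3:00 PM + 15 h = May 30 2018 6:00 AM.
May 30 2018 6:00 AM + 15 h = May 30 2018 9:00 PM.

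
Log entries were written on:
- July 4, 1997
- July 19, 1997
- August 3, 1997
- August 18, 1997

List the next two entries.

September 2, 1997; September 17, 1997

The spacing is 15, 15, 15 days — always 15 days.
August 18, 1997 + 15 days = September 2, 1997.
September 2, 1997 + 15 days = September 17, 1997.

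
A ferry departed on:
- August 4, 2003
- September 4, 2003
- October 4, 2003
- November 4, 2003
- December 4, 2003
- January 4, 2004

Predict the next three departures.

Gaps: 31, 30, 31, 30, 31 days — not constant. Every event is on the 4th of the month.
Pattern: the 4th of each month.
February 2004: February 4, 2004.
Next: March 2004 → March 4, 2004.
April 2004: April 4, 2004.

February 4, 2004; March 4, 2004; April 4, 2004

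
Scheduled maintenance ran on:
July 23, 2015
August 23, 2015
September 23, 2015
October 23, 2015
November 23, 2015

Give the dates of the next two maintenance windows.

December 23, 2015; January 23, 2016

The day-of-month is always 23 (31, 31, 30, 31 days between events).
So this recurs on the 23rd of each month.
Next: December 2015 → December 23, 2015.
Next: January 2016 → January 23, 2016.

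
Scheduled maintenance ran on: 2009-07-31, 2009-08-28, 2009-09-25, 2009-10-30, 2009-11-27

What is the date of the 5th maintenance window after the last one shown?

All Fridays; the gaps (28, 28, 35, 28) vary with month length.
This is the last Friday of each month.
December 2009 ends with Friday 2009-12-25.
January 2010 ends with Friday 2010-01-29.
Last Friday of February 2010: 2010-02-26.
Last Friday of March 2010: 2010-03-26.
April 2010 ends with Friday 2010-04-30.

2010-04-30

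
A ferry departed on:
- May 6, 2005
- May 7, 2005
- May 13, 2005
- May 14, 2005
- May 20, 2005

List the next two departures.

Gaps: 1, 6, 1, 6 days — not constant, but cyclic with period 2.
The events fall on every Friday and Saturday.
The following Saturday is May 21, 2005.
The following Friday is May 27, 2005.

May 21, 2005; May 27, 2005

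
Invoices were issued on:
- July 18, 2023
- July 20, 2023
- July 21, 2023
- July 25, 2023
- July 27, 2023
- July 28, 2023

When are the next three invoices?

The gap pattern 2, 1, 4, 2, 1 repeats every 3 events.
These are the Tuesdays, Thursdays and Fridays of each week.
The following Tuesday is August 1, 2023.
Next Thursday: August 3, 2023.
The following Friday is August 4, 2023.

August 1, 2023; August 3, 2023; August 4, 2023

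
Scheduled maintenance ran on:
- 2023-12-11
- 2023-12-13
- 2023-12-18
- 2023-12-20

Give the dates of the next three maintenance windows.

2023-12-25, 2023-12-27, 2024-01-01

Gaps: 2, 5, 2 days — not constant, but cyclic with period 2.
The events fall on every Monday and Wednesday.
Next Monday: 2023-12-25.
The following Wednesday is 2023-12-27.
Next Monday: 2024-01-01.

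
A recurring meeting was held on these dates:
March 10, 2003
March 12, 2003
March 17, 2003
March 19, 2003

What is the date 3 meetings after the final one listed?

March 31, 2003

Gaps: 2, 5, 2 days — not constant, but cyclic with period 2.
The events fall on every Monday and Wednesday.
The following Monday is March 24, 2003.
The following Wednesday is March 26, 2003.
The following Monday is March 31, 2003.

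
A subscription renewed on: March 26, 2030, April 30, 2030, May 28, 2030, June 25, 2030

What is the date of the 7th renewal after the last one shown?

January 28, 2031

Every date is a Tuesday; gaps 35, 28, 28 days.
Each is the last Tuesday of its month (at least one falls on the 29th or later, ruling out '4th Tuesday').
July 2030 ends with Tuesday July 30, 2030.
Last Tuesday of August 2030: August 27, 2030.
Last Tuesday of September 2030: September 24, 2030.
October 2030 ends with Tuesday October 29, 2030.
Last Tuesday of November 2030: November 26, 2030.
December 2030 ends with Tuesday December 31, 2030.
Last Tuesday of January 2031: January 28, 2031.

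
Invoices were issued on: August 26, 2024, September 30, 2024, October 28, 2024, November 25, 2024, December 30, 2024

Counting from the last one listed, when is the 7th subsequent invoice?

July 28, 2025

These are Mondays with 35, 28, 28, 35-day gaps.
Each is the final Monday of its month — September 30, 2024 is past the 28th, so '4th Monday' doesn't fit.
Last Monday of January 2025: January 27, 2025.
February 2025 ends with Monday February 24, 2025.
Last Monday of March 2025: March 31, 2025.
Last Monday of April 2025: April 28, 2025.
Last Monday of May 2025: May 26, 2025.
Last Monday of June 2025: June 30, 2025.
Last Monday of July 2025: July 28, 2025.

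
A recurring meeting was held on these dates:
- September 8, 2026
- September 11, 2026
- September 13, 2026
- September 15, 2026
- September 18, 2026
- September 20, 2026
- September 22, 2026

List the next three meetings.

September 25, 2026; September 27, 2026; September 29, 2026

Gaps: 3, 2, 2, 3, 2, 2 days — not constant, but cyclic with period 3.
The events fall on every Tuesday, Friday and Sunday.
The following Friday is September 25, 2026.
Next Sunday: September 27, 2026.
Next Tuesday: September 29, 2026.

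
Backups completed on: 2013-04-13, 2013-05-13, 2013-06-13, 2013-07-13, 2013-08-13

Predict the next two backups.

2013-09-13, 2013-10-13

Gaps: 30, 31, 30, 31 days — not constant. Every event is on the 13th of the month.
Pattern: the 13th of each month.
Next: September 2013 → 2013-09-13.
October 2013: 2013-10-13.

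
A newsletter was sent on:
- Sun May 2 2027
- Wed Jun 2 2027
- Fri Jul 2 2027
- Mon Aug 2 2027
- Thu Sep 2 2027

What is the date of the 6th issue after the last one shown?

Gaps: 31, 30, 31, 31 days — not constant. Every event is on the 2nd of the month.
Pattern: the 2nd of each month.
October 2027: Sat Oct 2 2027.
Next: November 2027 → Tue Nov 2 2027.
Next: December 2027 → Thu Dec 2 2027.
January 2028: Sun Jan 2 2028.
Next: February 2028 → Wed Feb 2 2028.
March 2028: Thu Mar 2 2028.

Thu Mar 2 2028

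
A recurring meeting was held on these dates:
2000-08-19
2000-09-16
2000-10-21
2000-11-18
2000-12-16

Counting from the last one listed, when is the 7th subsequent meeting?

2001-07-21

All dates are Saturdays, 28, 35, 28, 28 days apart.
Specifically, the 3rd Saturday of each month.
January 2001 — 3rd Saturday is 2001-01-20.
3rd Saturday of February 2001: 2001-02-17.
March 2001 — 3rd Saturday is 2001-03-17.
3rd Saturday of April 2001: 2001-04-21.
3rd Saturday of May 2001: 2001-05-19.
3rd Saturday of June 2001: 2001-06-16.
3rd Saturday of July 2001: 2001-07-21.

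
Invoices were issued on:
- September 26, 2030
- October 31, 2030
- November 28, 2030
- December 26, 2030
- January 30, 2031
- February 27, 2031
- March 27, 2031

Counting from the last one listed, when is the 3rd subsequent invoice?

June 26, 2031

Every date is a Thursday; gaps 35, 28, 28, 35, 28, 28 days.
Each is the last Thursday of its month (at least one falls on the 29th or later, ruling out '4th Thursday').
Last Thursday of April 2031: April 24, 2031.
May 2031 ends with Thursday May 29, 2031.
Last Thursday of June 2031: June 26, 2031.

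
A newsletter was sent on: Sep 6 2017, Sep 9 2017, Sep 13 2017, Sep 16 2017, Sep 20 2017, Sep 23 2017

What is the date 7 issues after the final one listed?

The gap pattern 3, 4, 3, 4, 3 repeats every 2 events.
These are the Wednesdays and Saturdays of each week.
The following Wednesday is Sep 27 2017.
The following Saturday is Sep 30 2017.
Next Wednesday: Oct 4 2017.
Next Saturday: Oct 7 2017.
Next Wednesday: Oct 11 2017.
The following Saturday is Oct 14 2017.
Next Wednesday: Oct 18 2017.

Oct 18 2017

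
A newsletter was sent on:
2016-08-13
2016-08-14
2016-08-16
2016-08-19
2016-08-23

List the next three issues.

2016-08-28, 2016-09-03, 2016-09-10

Intervals are 1, 2, 3, 4 days — an arithmetic progression with common difference 1.
Next gap: 5 days. 2016-08-23 + 5 days = 2016-08-28.
Next gap: 6 days. 2016-08-28 + 6 days = 2016-09-03.
Next gap: 7 days. 2016-09-03 + 7 days = 2016-09-10.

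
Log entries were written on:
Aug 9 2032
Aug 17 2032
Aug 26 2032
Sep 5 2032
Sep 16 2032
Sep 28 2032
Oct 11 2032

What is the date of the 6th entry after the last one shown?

Gaps: 8, 9, 10, 11, 12, 13 days — each gap is 1 larger than the previous one.
Next gap: 14 days. Oct 11 2032 + 14 days = Oct 25 2032.
Next gap: 15 days. Oct 25 2032 + 15 days = Nov 9 2032.
Next gap: 16 days. Nov 9 2032 + 16 days = Nov 25 2032.
Next gap: 17 days. Nov 25 2032 + 17 days = Dec 12 2032.
Next gap: 18 days. Dec 12 2032 + 18 days = Dec 30 2032.
Next gap: 19 days. Dec 30 2032 + 19 days = Jan 18 2033.

Jan 18 2033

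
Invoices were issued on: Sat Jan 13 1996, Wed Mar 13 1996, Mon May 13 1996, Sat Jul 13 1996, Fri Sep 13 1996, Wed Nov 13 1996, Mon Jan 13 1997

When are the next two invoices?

The day-of-month is always 13 (60, 61, 61, 62, 61, 61 days between events).
So this recurs on the 13th of every 2 months.
Next: March 1997 → Thu Mar 13 1997.
Next: May 1997 → Tue May 13 1997.

Thu Mar 13 1997, Tue May 13 1997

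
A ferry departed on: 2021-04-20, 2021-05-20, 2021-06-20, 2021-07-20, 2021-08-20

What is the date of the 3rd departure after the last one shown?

2021-11-20

The day-of-month is always 20 (30, 31, 30, 31 days between events).
So this recurs on the 20th of each month.
September 2021: 2021-09-20.
October 2021: 2021-10-20.
Next: November 2021 → 2021-11-20.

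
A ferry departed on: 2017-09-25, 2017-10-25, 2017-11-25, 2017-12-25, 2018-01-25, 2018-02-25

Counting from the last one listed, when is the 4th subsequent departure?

Gaps: 30, 31, 30, 31, 31 days — not constant. Every event is on the 25th of the month.
Pattern: the 25th of each month.
Next: March 2018 → 2018-03-25.
Next: April 2018 → 2018-04-25.
May 2018: 2018-05-25.
Next: June 2018 → 2018-06-25.

2018-06-25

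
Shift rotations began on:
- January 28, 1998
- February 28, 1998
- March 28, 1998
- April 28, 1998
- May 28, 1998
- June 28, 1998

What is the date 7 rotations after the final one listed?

Gaps: 31, 28, 31, 30, 31 days — not constant. Every event is on the 28th of the month.
Pattern: the 28th of each month.
Next: July 1998 → July 28, 1998.
Next: August 1998 → August 28, 1998.
September 1998: September 28, 1998.
Next: October 1998 → October 28, 1998.
Next: November 1998 → November 28, 1998.
Next: December 1998 → December 28, 1998.
January 1999: January 28, 1999.

January 28, 1999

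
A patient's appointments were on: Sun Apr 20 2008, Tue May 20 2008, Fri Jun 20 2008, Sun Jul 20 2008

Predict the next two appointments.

Wed Aug 20 2008, Sat Sep 20 2008

The day-of-month is always 20 (30, 31, 30 days between events).
So this recurs on the 20th of each month.
Next: August 2008 → Wed Aug 20 2008.
Next: September 2008 → Sat Sep 20 2008.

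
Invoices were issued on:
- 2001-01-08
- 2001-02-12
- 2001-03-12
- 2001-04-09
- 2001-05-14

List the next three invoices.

2001-06-11, 2001-07-09, 2001-08-13

Gaps: 35, 28, 28, 35 days — a mix of 28 and 35. Every date is a Monday.
Each is the 2nd Monday of its month.
June 2001 — 2nd Monday is 2001-06-11.
2nd Monday of July 2001: 2001-07-09.
August 2001 — 2nd Monday is 2001-08-13.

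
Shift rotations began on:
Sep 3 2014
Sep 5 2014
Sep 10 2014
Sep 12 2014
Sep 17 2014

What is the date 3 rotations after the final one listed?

Sep 26 2014

Gaps: 2, 5, 2, 5 days — not constant, but cyclic with period 2.
The events fall on every Wednesday and Friday.
The following Friday is Sep 19 2014.
Next Wednesday: Sep 24 2014.
Next Friday: Sep 26 2014.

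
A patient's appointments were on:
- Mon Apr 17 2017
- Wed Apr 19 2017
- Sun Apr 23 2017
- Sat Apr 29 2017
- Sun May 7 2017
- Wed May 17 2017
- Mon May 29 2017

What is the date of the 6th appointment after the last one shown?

Wed Sep 20 2017

The spacing grows by 2 each time: 2, 4, 6, 8, 10, 12 days.
Next gap: 14 days. Mon May 29 2017 + 14 days = Mon Jun 12 2017.
Next gap: 16 days. Mon Jun 12 2017 + 16 days = Wed Jun 28 2017.
Next gap: 18 days. Wed Jun 28 2017 + 18 days = Sun Jul 16 2017.
Next gap: 20 days. Sun Jul 16 2017 + 20 days = Sat Aug 5 2017.
Next gap: 22 days. Sat Aug 5 2017 + 22 days = Sun Aug 27 2017.
Next gap: 24 days. Sun Aug 27 2017 + 24 days = Wed Sep 20 2017.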